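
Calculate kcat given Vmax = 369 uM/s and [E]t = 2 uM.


kcat = Vmax / [E]t
kcat = 369 / 2
kcat = 184.5 s^-1

184.5 s^-1


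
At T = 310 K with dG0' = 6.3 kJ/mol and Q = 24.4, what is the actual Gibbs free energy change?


dG = dG0' + RT * ln(Q) / 1000
dG = 6.3 + 8.314 * 310 * ln(24.4) / 1000
dG = 14.5335 kJ/mol

14.5335 kJ/mol


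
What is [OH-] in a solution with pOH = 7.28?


[OH-] = 10^(-pOH)
[OH-] = 10^(-7.28)
[OH-] = 5.248e-08 M

5.248e-08 M


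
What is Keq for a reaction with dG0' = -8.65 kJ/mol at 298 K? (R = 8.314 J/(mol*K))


Keq = exp(-dG0 * 1000 / (R * T))
Keq = exp(-(-8.65) * 1000 / (8.314 * 298))
Keq = 32.8293

32.8293


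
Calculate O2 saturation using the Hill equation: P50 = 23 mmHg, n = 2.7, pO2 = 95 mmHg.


Y = pO2^n / (P50^n + pO2^n)
Y = 95^2.7 / (23^2.7 + 95^2.7)
Y = 97.87%

97.87%


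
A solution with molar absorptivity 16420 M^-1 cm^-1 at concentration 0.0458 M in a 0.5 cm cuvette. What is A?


A = epsilon * c * l
A = 16420 * 0.0458 * 0.5
A = 376.018

376.018


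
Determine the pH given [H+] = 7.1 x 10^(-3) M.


pH = -log10([H+])
pH = -log10(7.1 x 10^(-3))
pH = 2.1487

2.1487


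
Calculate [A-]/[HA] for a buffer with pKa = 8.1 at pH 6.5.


[A-]/[HA] = 10^(pH - pKa)
= 10^(6.5 - 8.1)
= 0.0251

0.0251


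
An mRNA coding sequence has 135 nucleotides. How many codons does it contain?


codons = nucleotides / 3
codons = 135 / 3 = 45

45


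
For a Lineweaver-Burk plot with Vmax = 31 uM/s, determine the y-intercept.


y-intercept = 1/Vmax
= 1/31
= 0.0323 s/uM

0.0323 s/uM


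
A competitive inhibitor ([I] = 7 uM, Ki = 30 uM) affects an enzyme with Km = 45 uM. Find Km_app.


Km_app = Km * (1 + [I]/Ki)
Km_app = 45 * (1 + 7/30)
Km_app = 55.5 uM

55.5 uM


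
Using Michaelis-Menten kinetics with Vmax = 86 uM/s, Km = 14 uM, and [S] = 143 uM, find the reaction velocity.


v = Vmax * [S] / (Km + [S])
v = 86 * 143 / (14 + 143)
v = 78.3312 uM/s

78.3312 uM/s


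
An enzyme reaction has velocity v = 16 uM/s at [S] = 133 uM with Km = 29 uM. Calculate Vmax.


Vmax = v * (Km + [S]) / [S]
Vmax = 16 * (29 + 133) / 133
Vmax = 19.4887 uM/s

19.4887 uM/s


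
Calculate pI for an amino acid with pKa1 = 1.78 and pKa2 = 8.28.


pI = (pKa1 + pKa2) / 2
pI = (1.78 + 8.28) / 2
pI = 5.03

5.03


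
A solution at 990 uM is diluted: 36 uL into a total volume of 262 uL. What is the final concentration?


C2 = C1 * V1 / V2
C2 = 990 * 36 / 262
C2 = 136.0305 uM

136.0305 uM


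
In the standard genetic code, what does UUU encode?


Standard genetic code lookup.
Codon UUU -> Phe

Phe


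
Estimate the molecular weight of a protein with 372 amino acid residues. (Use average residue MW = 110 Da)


MW = n_residues * 110 Da
MW = 372 * 110
MW = 40920 Da

40920 Da


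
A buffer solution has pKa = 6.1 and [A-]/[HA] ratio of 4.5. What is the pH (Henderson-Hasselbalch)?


pH = pKa + log10([A-]/[HA])
pH = 6.1 + log10(4.5)
pH = 6.7532

6.7532


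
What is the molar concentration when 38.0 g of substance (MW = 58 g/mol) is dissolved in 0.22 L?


C = (mass / MW) / volume
C = (38.0 / 58) / 0.22
C = 2.9781 M

2.9781 M


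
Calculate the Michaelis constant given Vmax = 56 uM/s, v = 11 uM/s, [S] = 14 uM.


Km = [S] * (Vmax - v) / v
Km = 14 * (56 - 11) / 11
Km = 57.2727 uM

57.2727 uM


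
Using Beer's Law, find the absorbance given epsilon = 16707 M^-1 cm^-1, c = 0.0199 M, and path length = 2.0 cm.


A = epsilon * c * l
A = 16707 * 0.0199 * 2.0
A = 664.9386

664.9386


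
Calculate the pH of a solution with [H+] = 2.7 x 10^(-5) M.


pH = -log10([H+])
pH = -log10(2.7 x 10^(-5))
pH = 4.5686

4.5686


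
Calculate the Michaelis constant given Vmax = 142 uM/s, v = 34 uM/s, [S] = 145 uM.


Km = [S] * (Vmax - v) / v
Km = 145 * (142 - 34) / 34
Km = 460.5882 uM

460.5882 uM


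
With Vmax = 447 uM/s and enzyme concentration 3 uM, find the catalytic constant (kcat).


kcat = Vmax / [E]t
kcat = 447 / 3
kcat = 149.0 s^-1

149.0 s^-1


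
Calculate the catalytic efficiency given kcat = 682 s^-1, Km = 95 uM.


Catalytic efficiency = kcat / Km
= 682 / 95
= 7.1789 uM^-1*s^-1

7.1789 uM^-1*s^-1


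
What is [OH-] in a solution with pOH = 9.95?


[OH-] = 10^(-pOH)
[OH-] = 10^(-9.95)
[OH-] = 1.122e-10 M

1.122e-10 M


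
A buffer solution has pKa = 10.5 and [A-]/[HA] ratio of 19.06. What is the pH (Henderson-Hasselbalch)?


pH = pKa + log10([A-]/[HA])
pH = 10.5 + log10(19.06)
pH = 11.7801

11.7801


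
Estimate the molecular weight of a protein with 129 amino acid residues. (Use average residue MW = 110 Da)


MW = n_residues * 110 Da
MW = 129 * 110
MW = 14190 Da

14190 Da


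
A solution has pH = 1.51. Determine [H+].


[H+] = 10^(-pH)
[H+] = 10^(-1.51)
[H+] = 0.0309 M

0.0309 M


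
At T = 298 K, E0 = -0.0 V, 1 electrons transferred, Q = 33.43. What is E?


E = E0 - (RT/nF) * ln(Q)
E = -0.0 - (8.314 * 298 / (1 * 96485)) * ln(33.43)
E = -0.0901 V

-0.0901 V


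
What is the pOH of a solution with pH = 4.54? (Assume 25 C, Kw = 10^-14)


pOH = 14 - pH
pOH = 14 - 4.54
pOH = 9.46

9.46


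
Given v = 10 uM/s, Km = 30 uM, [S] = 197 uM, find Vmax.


Vmax = v * (Km + [S]) / [S]
Vmax = 10 * (30 + 197) / 197
Vmax = 11.5228 uM/s

11.5228 uM/s


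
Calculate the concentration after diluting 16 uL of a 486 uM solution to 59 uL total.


C2 = C1 * V1 / V2
C2 = 486 * 16 / 59
C2 = 131.7966 uM

131.7966 uM


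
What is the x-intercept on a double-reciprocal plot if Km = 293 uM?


x-intercept = -1/Km
= -1/293
= -0.0034 1/uM

-0.0034 1/uM


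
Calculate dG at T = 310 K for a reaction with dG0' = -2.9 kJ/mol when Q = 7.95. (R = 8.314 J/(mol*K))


dG = dG0' + RT * ln(Q) / 1000
dG = -2.9 + 8.314 * 310 * ln(7.95) / 1000
dG = 2.4433 kJ/mol

2.4433 kJ/mol


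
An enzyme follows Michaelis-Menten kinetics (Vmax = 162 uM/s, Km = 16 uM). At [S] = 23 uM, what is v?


v = Vmax * [S] / (Km + [S])
v = 162 * 23 / (16 + 23)
v = 95.5385 uM/s

95.5385 uM/s


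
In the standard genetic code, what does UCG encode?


Standard genetic code lookup.
Codon UCG -> Ser

Ser


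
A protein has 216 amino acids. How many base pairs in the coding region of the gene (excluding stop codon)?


Each amino acid = 1 codon = 3 bp
bp = 216 * 3 = 648 bp

648 bp


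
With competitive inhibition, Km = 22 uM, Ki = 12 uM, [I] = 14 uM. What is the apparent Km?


Km_app = Km * (1 + [I]/Ki)
Km_app = 22 * (1 + 14/12)
Km_app = 47.6667 uM

47.6667 uM


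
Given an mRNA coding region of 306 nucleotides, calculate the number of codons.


codons = nucleotides / 3
codons = 306 / 3 = 102

102


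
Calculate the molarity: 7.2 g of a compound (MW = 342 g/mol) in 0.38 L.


C = (mass / MW) / volume
C = (7.2 / 342) / 0.38
C = 0.0554 M

0.0554 M


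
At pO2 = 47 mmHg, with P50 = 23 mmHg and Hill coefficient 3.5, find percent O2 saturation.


Y = pO2^n / (P50^n + pO2^n)
Y = 47^3.5 / (23^3.5 + 47^3.5)
Y = 92.42%

92.42%


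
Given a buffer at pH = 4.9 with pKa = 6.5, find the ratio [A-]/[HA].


[A-]/[HA] = 10^(pH - pKa)
= 10^(4.9 - 6.5)
= 0.0251

0.0251


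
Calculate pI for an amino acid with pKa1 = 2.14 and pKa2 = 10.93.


pI = (pKa1 + pKa2) / 2
pI = (2.14 + 10.93) / 2
pI = 6.535

6.535


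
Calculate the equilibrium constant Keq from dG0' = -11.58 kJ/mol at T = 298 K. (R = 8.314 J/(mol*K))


Keq = exp(-dG0 * 1000 / (R * T))
Keq = exp(-(-11.58) * 1000 / (8.314 * 298))
Keq = 107.118

107.118


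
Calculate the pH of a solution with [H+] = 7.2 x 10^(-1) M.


pH = -log10([H+])
pH = -log10(7.2 x 10^(-1))
pH = 0.1427

0.1427


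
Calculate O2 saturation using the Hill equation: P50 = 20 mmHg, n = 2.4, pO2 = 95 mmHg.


Y = pO2^n / (P50^n + pO2^n)
Y = 95^2.4 / (20^2.4 + 95^2.4)
Y = 97.68%

97.68%


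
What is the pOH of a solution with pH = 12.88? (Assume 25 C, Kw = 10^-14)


pOH = 14 - pH
pOH = 14 - 12.88
pOH = 1.12

1.12


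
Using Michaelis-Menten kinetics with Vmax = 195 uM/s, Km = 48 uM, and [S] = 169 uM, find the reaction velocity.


v = Vmax * [S] / (Km + [S])
v = 195 * 169 / (48 + 169)
v = 151.8664 uM/s

151.8664 uM/s


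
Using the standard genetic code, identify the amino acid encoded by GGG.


Standard genetic code lookup.
Codon GGG -> Gly

Gly


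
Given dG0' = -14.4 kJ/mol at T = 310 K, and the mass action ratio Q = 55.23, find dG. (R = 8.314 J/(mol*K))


dG = dG0' + RT * ln(Q) / 1000
dG = -14.4 + 8.314 * 310 * ln(55.23) / 1000
dG = -4.061 kJ/mol

-4.061 kJ/mol


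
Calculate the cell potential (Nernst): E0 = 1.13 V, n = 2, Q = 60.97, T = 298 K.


E = E0 - (RT/nF) * ln(Q)
E = 1.13 - (8.314 * 298 / (2 * 96485)) * ln(60.97)
E = 1.0772 V

1.0772 V


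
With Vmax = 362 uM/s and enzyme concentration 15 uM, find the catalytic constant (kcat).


kcat = Vmax / [E]t
kcat = 362 / 15
kcat = 24.1333 s^-1

24.1333 s^-1


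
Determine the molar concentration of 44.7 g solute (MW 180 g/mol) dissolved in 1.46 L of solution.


C = (mass / MW) / volume
C = (44.7 / 180) / 1.46
C = 0.1701 M

0.1701 M


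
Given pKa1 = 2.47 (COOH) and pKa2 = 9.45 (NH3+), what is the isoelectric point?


pI = (pKa1 + pKa2) / 2
pI = (2.47 + 9.45) / 2
pI = 5.96

5.96


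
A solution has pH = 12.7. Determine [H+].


[H+] = 10^(-pH)
[H+] = 10^(-12.7)
[H+] = 1.995e-13 M

1.995e-13 M


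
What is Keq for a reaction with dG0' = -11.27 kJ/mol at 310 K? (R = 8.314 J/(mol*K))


Keq = exp(-dG0 * 1000 / (R * T))
Keq = exp(-(-11.27) * 1000 / (8.314 * 310))
Keq = 79.2593

79.2593


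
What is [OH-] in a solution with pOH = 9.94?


[OH-] = 10^(-pOH)
[OH-] = 10^(-9.94)
[OH-] = 1.148e-10 M

1.148e-10 M


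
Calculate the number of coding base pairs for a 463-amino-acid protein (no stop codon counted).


Each amino acid = 1 codon = 3 bp
bp = 463 * 3 = 1389 bp

1389 bp


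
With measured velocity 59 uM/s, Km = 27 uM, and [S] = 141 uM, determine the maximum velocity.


Vmax = v * (Km + [S]) / [S]
Vmax = 59 * (27 + 141) / 141
Vmax = 70.2979 uM/s

70.2979 uM/s


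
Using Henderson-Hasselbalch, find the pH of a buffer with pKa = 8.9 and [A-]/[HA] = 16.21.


pH = pKa + log10([A-]/[HA])
pH = 8.9 + log10(16.21)
pH = 10.1098

10.1098


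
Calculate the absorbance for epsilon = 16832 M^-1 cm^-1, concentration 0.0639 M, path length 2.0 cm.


A = epsilon * c * l
A = 16832 * 0.0639 * 2.0
A = 2151.1296

2151.1296


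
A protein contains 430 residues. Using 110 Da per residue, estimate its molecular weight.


MW = n_residues * 110 Da
MW = 430 * 110
MW = 47300 Da

47300 Da


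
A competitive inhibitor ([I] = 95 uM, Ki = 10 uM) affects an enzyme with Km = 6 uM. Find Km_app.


Km_app = Km * (1 + [I]/Ki)
Km_app = 6 * (1 + 95/10)
Km_app = 63.0 uM

63.0 uM


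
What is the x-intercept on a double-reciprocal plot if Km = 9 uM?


x-intercept = -1/Km
= -1/9
= -0.1111 1/uM

-0.1111 1/uM


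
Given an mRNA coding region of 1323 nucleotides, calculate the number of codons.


codons = nucleotides / 3
codons = 1323 / 3 = 441

441


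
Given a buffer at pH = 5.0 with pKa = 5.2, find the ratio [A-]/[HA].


[A-]/[HA] = 10^(pH - pKa)
= 10^(5.0 - 5.2)
= 0.631

0.631


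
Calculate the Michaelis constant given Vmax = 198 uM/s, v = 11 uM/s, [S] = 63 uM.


Km = [S] * (Vmax - v) / v
Km = 63 * (198 - 11) / 11
Km = 1071.0 uM

1071.0 uM


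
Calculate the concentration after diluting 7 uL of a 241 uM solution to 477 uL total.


C2 = C1 * V1 / V2
C2 = 241 * 7 / 477
C2 = 3.5367 uM

3.5367 uM


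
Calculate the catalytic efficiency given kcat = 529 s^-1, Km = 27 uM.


Catalytic efficiency = kcat / Km
= 529 / 27
= 19.5926 uM^-1*s^-1

19.5926 uM^-1*s^-1


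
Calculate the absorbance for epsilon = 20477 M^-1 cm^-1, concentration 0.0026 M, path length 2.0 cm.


A = epsilon * c * l
A = 20477 * 0.0026 * 2.0
A = 106.4804

106.4804


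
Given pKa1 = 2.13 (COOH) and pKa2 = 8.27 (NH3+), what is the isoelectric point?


pI = (pKa1 + pKa2) / 2
pI = (2.13 + 8.27) / 2
pI = 5.2

5.2


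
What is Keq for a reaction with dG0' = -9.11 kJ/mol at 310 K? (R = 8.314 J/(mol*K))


Keq = exp(-dG0 * 1000 / (R * T))
Keq = exp(-(-9.11) * 1000 / (8.314 * 310))
Keq = 34.2831

34.2831


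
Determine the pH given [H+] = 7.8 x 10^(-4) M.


pH = -log10([H+])
pH = -log10(7.8 x 10^(-4))
pH = 3.1079

3.1079


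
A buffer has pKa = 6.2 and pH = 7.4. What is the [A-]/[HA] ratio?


[A-]/[HA] = 10^(pH - pKa)
= 10^(7.4 - 6.2)
= 15.8489

15.8489


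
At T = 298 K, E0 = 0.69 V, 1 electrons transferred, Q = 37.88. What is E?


E = E0 - (RT/nF) * ln(Q)
E = 0.69 - (8.314 * 298 / (1 * 96485)) * ln(37.88)
E = 0.5967 V

0.5967 V


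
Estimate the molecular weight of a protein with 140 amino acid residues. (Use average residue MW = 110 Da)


MW = n_residues * 110 Da
MW = 140 * 110
MW = 15400 Da

15400 Da


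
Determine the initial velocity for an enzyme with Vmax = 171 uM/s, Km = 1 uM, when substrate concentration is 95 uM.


v = Vmax * [S] / (Km + [S])
v = 171 * 95 / (1 + 95)
v = 169.2188 uM/s

169.2188 uM/s


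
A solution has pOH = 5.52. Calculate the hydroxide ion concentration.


[OH-] = 10^(-pOH)
[OH-] = 10^(-5.52)
[OH-] = 3.020e-06 M

3.020e-06 M


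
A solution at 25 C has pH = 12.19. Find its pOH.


pOH = 14 - pH
pOH = 14 - 12.19
pOH = 1.81

1.81


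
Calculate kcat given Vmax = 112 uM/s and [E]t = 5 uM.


kcat = Vmax / [E]t
kcat = 112 / 5
kcat = 22.4 s^-1

22.4 s^-1


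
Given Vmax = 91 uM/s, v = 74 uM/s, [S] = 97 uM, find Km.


Km = [S] * (Vmax - v) / v
Km = 97 * (91 - 74) / 74
Km = 22.2838 uM

22.2838 uM


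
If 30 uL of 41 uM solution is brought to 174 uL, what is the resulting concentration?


C2 = C1 * V1 / V2
C2 = 41 * 30 / 174
C2 = 7.069 uM

7.069 uM


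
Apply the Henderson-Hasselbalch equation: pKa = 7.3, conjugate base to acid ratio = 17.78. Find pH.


pH = pKa + log10([A-]/[HA])
pH = 7.3 + log10(17.78)
pH = 8.5499

8.5499


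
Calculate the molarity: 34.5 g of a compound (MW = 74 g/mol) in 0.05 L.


C = (mass / MW) / volume
C = (34.5 / 74) / 0.05
C = 9.3243 M

9.3243 M


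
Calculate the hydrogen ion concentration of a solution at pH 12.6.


[H+] = 10^(-pH)
[H+] = 10^(-12.6)
[H+] = 2.512e-13 M

2.512e-13 M


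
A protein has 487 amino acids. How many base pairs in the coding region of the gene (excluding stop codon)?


Each amino acid = 1 codon = 3 bp
bp = 487 * 3 = 1461 bp

1461 bp


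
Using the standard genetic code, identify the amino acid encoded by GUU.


Standard genetic code lookup.
Codon GUU -> Val

Val


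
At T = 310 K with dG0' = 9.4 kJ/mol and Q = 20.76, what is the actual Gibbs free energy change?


dG = dG0' + RT * ln(Q) / 1000
dG = 9.4 + 8.314 * 310 * ln(20.76) / 1000
dG = 17.2171 kJ/mol

17.2171 kJ/mol


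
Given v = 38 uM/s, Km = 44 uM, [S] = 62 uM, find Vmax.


Vmax = v * (Km + [S]) / [S]
Vmax = 38 * (44 + 62) / 62
Vmax = 64.9677 uM/s

64.9677 uM/s


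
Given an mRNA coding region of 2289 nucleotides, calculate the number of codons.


codons = nucleotides / 3
codons = 2289 / 3 = 763

763


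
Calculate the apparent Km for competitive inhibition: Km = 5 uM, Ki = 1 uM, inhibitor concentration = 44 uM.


Km_app = Km * (1 + [I]/Ki)
Km_app = 5 * (1 + 44/1)
Km_app = 225.0 uM

225.0 uM


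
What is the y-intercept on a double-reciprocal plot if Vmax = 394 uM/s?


y-intercept = 1/Vmax
= 1/394
= 0.0025 s/uM

0.0025 s/uM


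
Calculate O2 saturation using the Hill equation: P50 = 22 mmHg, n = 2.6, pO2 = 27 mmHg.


Y = pO2^n / (P50^n + pO2^n)
Y = 27^2.6 / (22^2.6 + 27^2.6)
Y = 63.01%

63.01%


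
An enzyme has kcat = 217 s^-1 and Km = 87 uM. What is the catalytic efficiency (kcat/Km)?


Catalytic efficiency = kcat / Km
= 217 / 87
= 2.4943 uM^-1*s^-1

2.4943 uM^-1*s^-1


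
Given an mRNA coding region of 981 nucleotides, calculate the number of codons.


codons = nucleotides / 3
codons = 981 / 3 = 327

327


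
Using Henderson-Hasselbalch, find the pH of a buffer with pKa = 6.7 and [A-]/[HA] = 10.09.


pH = pKa + log10([A-]/[HA])
pH = 6.7 + log10(10.09)
pH = 7.7039

7.7039


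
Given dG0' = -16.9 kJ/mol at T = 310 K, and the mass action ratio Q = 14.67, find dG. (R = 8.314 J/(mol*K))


dG = dG0' + RT * ln(Q) / 1000
dG = -16.9 + 8.314 * 310 * ln(14.67) / 1000
dG = -9.9778 kJ/mol

-9.9778 kJ/mol


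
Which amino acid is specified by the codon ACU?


Standard genetic code lookup.
Codon ACU -> Thr

Thr


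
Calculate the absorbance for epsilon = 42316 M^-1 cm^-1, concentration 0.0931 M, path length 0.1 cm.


A = epsilon * c * l
A = 42316 * 0.0931 * 0.1
A = 393.962

393.962


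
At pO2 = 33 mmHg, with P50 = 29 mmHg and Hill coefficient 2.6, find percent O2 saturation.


Y = pO2^n / (P50^n + pO2^n)
Y = 33^2.6 / (29^2.6 + 33^2.6)
Y = 58.32%

58.32%


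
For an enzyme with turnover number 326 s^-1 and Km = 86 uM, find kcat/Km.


Catalytic efficiency = kcat / Km
= 326 / 86
= 3.7907 uM^-1*s^-1

3.7907 uM^-1*s^-1


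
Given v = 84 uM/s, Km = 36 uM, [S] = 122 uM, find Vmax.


Vmax = v * (Km + [S]) / [S]
Vmax = 84 * (36 + 122) / 122
Vmax = 108.7869 uM/s

108.7869 uM/s


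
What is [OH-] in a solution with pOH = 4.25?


[OH-] = 10^(-pOH)
[OH-] = 10^(-4.25)
[OH-] = 5.623e-05 M

5.623e-05 M


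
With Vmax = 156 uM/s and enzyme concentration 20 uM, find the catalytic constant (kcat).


kcat = Vmax / [E]t
kcat = 156 / 20
kcat = 7.8 s^-1

7.8 s^-1


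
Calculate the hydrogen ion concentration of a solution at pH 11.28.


[H+] = 10^(-pH)
[H+] = 10^(-11.28)
[H+] = 5.248e-12 M

5.248e-12 M


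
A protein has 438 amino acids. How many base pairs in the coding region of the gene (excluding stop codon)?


Each amino acid = 1 codon = 3 bp
bp = 438 * 3 = 1314 bp

1314 bp


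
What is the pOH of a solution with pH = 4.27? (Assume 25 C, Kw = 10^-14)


pOH = 14 - pH
pOH = 14 - 4.27
pOH = 9.73

9.73


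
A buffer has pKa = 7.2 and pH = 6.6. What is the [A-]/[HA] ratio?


[A-]/[HA] = 10^(pH - pKa)
= 10^(6.6 - 7.2)
= 0.2512

0.2512


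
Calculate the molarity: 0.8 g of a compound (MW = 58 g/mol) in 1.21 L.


C = (mass / MW) / volume
C = (0.8 / 58) / 1.21
C = 0.0114 M

0.0114 M


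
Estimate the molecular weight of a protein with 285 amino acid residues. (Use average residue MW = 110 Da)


MW = n_residues * 110 Da
MW = 285 * 110
MW = 31350 Da

31350 Da


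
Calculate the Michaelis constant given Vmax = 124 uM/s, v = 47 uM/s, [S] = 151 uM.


Km = [S] * (Vmax - v) / v
Km = 151 * (124 - 47) / 47
Km = 247.383 uM

247.383 uM


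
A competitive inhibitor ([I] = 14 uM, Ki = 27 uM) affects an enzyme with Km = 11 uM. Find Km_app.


Km_app = Km * (1 + [I]/Ki)
Km_app = 11 * (1 + 14/27)
Km_app = 16.7037 uM

16.7037 uM


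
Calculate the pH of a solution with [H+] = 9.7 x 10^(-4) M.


pH = -log10([H+])
pH = -log10(9.7 x 10^(-4))
pH = 3.0132

3.0132


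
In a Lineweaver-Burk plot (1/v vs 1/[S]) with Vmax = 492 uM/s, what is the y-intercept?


y-intercept = 1/Vmax
= 1/492
= 0.002 s/uM

0.002 s/uM


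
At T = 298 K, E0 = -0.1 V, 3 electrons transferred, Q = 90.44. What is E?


E = E0 - (RT/nF) * ln(Q)
E = -0.1 - (8.314 * 298 / (3 * 96485)) * ln(90.44)
E = -0.1386 V

-0.1386 V


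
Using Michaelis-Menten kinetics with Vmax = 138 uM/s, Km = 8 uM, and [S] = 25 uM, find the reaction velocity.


v = Vmax * [S] / (Km + [S])
v = 138 * 25 / (8 + 25)
v = 104.5455 uM/s

104.5455 uM/s


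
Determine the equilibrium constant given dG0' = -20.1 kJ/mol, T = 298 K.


Keq = exp(-dG0 * 1000 / (R * T))
Keq = exp(-(-20.1) * 1000 / (8.314 * 298))
Keq = 3336.8462

3336.8462


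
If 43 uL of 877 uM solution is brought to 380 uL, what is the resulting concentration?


C2 = C1 * V1 / V2
C2 = 877 * 43 / 380
C2 = 99.2395 uM

99.2395 uM


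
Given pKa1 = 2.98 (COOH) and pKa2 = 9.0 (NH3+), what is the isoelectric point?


pI = (pKa1 + pKa2) / 2
pI = (2.98 + 9.0) / 2
pI = 5.99

5.99


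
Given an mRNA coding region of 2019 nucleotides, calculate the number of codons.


codons = nucleotides / 3
codons = 2019 / 3 = 673

673


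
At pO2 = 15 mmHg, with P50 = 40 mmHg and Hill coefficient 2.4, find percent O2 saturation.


Y = pO2^n / (P50^n + pO2^n)
Y = 15^2.4 / (40^2.4 + 15^2.4)
Y = 8.67%

8.67%


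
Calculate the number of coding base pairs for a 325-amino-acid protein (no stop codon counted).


Each amino acid = 1 codon = 3 bp
bp = 325 * 3 = 975 bp

975 bp


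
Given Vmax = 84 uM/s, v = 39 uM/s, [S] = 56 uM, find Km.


Km = [S] * (Vmax - v) / v
Km = 56 * (84 - 39) / 39
Km = 64.6154 uM

64.6154 uM


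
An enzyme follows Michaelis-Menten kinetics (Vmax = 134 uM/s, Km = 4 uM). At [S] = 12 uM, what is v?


v = Vmax * [S] / (Km + [S])
v = 134 * 12 / (4 + 12)
v = 100.5 uM/s

100.5 uM/s


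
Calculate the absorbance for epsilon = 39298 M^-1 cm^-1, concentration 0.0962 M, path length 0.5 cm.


A = epsilon * c * l
A = 39298 * 0.0962 * 0.5
A = 1890.2338

1890.2338


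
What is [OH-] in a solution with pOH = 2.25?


[OH-] = 10^(-pOH)
[OH-] = 10^(-2.25)
[OH-] = 0.0056 M

0.0056 M


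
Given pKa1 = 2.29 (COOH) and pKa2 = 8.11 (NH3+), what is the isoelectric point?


pI = (pKa1 + pKa2) / 2
pI = (2.29 + 8.11) / 2
pI = 5.2

5.2


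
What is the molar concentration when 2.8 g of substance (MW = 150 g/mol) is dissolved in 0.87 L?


C = (mass / MW) / volume
C = (2.8 / 150) / 0.87
C = 0.0215 M

0.0215 M


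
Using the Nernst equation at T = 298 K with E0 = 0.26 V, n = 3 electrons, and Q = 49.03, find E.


E = E0 - (RT/nF) * ln(Q)
E = 0.26 - (8.314 * 298 / (3 * 96485)) * ln(49.03)
E = 0.2267 V

0.2267 V


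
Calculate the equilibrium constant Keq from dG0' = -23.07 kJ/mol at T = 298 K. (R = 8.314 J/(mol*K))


Keq = exp(-dG0 * 1000 / (R * T))
Keq = exp(-(-23.07) * 1000 / (8.314 * 298))
Keq = 11064.9269

11064.9269


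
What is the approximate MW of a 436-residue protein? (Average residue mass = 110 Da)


MW = n_residues * 110 Da
MW = 436 * 110
MW = 47960 Da

47960 Da


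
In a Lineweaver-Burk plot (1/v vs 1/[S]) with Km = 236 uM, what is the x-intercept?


x-intercept = -1/Km
= -1/236
= -0.0042 1/uM

-0.0042 1/uM


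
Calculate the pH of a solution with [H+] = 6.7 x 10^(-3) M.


pH = -log10([H+])
pH = -log10(6.7 x 10^(-3))
pH = 2.1739

2.1739


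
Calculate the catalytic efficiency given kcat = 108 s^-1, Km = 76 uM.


Catalytic efficiency = kcat / Km
= 108 / 76
= 1.4211 uM^-1*s^-1

1.4211 uM^-1*s^-1


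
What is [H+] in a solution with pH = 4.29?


[H+] = 10^(-pH)
[H+] = 10^(-4.29)
[H+] = 5.129e-05 M

5.129e-05 M


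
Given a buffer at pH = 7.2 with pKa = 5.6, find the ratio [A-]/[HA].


[A-]/[HA] = 10^(pH - pKa)
= 10^(7.2 - 5.6)
= 39.8107

39.8107


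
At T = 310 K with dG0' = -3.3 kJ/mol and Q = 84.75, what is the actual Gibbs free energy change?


dG = dG0' + RT * ln(Q) / 1000
dG = -3.3 + 8.314 * 310 * ln(84.75) / 1000
dG = 8.1426 kJ/mol

8.1426 kJ/mol


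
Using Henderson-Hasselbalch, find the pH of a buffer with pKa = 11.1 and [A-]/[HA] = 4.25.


pH = pKa + log10([A-]/[HA])
pH = 11.1 + log10(4.25)
pH = 11.7284

11.7284


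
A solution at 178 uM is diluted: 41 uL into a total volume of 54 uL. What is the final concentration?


C2 = C1 * V1 / V2
C2 = 178 * 41 / 54
C2 = 135.1481 uM

135.1481 uM


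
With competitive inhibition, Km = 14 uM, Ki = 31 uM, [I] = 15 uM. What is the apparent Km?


Km_app = Km * (1 + [I]/Ki)
Km_app = 14 * (1 + 15/31)
Km_app = 20.7742 uM

20.7742 uM


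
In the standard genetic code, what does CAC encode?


Standard genetic code lookup.
Codon CAC -> His

His


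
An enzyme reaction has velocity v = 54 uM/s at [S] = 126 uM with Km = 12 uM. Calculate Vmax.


Vmax = v * (Km + [S]) / [S]
Vmax = 54 * (12 + 126) / 126
Vmax = 59.1429 uM/s

59.1429 uM/s


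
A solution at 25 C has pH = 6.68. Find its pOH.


pOH = 14 - pH
pOH = 14 - 6.68
pOH = 7.32

7.32


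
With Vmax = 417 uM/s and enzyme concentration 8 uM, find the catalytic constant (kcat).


kcat = Vmax / [E]t
kcat = 417 / 8
kcat = 52.125 s^-1

52.125 s^-1


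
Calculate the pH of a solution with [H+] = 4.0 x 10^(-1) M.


pH = -log10([H+])
pH = -log10(4.0 x 10^(-1))
pH = 0.3979

0.3979


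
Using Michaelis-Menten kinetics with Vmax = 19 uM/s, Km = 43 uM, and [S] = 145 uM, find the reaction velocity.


v = Vmax * [S] / (Km + [S])
v = 19 * 145 / (43 + 145)
v = 14.6543 uM/s

14.6543 uM/s


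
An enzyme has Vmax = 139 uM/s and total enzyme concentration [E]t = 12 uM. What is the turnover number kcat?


kcat = Vmax / [E]t
kcat = 139 / 12
kcat = 11.5833 s^-1

11.5833 s^-1


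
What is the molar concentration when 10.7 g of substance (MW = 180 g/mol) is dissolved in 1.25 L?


C = (mass / MW) / volume
C = (10.7 / 180) / 1.25
C = 0.0476 M

0.0476 M


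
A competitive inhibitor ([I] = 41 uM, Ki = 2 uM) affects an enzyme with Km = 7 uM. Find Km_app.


Km_app = Km * (1 + [I]/Ki)
Km_app = 7 * (1 + 41/2)
Km_app = 150.5 uM

150.5 uM


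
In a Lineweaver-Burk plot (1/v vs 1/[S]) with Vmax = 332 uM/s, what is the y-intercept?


y-intercept = 1/Vmax
= 1/332
= 0.003 s/uM

0.003 s/uM


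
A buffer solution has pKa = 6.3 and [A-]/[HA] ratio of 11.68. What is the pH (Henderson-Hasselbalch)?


pH = pKa + log10([A-]/[HA])
pH = 6.3 + log10(11.68)
pH = 7.3674

7.3674


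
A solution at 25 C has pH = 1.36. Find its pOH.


pOH = 14 - pH
pOH = 14 - 1.36
pOH = 12.64

12.64


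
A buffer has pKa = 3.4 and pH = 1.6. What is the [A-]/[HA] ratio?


[A-]/[HA] = 10^(pH - pKa)
= 10^(1.6 - 3.4)
= 0.0158

0.0158


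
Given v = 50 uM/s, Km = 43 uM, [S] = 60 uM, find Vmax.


Vmax = v * (Km + [S]) / [S]
Vmax = 50 * (43 + 60) / 60
Vmax = 85.8333 uM/s

85.8333 uM/s


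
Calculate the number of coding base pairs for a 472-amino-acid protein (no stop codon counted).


Each amino acid = 1 codon = 3 bp
bp = 472 * 3 = 1416 bp

1416 bp


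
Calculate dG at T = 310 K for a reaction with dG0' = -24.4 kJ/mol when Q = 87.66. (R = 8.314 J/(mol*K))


dG = dG0' + RT * ln(Q) / 1000
dG = -24.4 + 8.314 * 310 * ln(87.66) / 1000
dG = -12.8704 kJ/mol

-12.8704 kJ/mol


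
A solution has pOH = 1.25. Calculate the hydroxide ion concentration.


[OH-] = 10^(-pOH)
[OH-] = 10^(-1.25)
[OH-] = 0.0562 M

0.0562 M


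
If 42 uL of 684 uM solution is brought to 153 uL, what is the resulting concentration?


C2 = C1 * V1 / V2
C2 = 684 * 42 / 153
C2 = 187.7647 uM

187.7647 uM


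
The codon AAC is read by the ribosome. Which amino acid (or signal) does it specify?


Standard genetic code lookup.
Codon AAC -> Asn

Asn


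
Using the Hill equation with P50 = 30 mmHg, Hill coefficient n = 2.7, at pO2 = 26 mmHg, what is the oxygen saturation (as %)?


Y = pO2^n / (P50^n + pO2^n)
Y = 26^2.7 / (30^2.7 + 26^2.7)
Y = 40.46%

40.46%


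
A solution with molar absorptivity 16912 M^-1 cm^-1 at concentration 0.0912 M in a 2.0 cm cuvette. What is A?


A = epsilon * c * l
A = 16912 * 0.0912 * 2.0
A = 3084.7488

3084.7488


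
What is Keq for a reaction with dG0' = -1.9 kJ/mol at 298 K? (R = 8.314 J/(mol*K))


Keq = exp(-dG0 * 1000 / (R * T))
Keq = exp(-(-1.9) * 1000 / (8.314 * 298))
Keq = 2.153

2.153


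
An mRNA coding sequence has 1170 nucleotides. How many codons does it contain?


codons = nucleotides / 3
codons = 1170 / 3 = 390

390


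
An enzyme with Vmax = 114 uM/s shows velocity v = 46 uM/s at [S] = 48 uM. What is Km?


Km = [S] * (Vmax - v) / v
Km = 48 * (114 - 46) / 46
Km = 70.9565 uM

70.9565 uM


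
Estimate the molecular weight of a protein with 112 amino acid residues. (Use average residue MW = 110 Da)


MW = n_residues * 110 Da
MW = 112 * 110
MW = 12320 Da

12320 Da


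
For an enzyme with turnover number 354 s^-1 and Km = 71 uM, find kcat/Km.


Catalytic efficiency = kcat / Km
= 354 / 71
= 4.9859 uM^-1*s^-1

4.9859 uM^-1*s^-1


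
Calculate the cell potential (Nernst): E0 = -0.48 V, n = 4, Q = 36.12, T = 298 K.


E = E0 - (RT/nF) * ln(Q)
E = -0.48 - (8.314 * 298 / (4 * 96485)) * ln(36.12)
E = -0.503 V

-0.503 V


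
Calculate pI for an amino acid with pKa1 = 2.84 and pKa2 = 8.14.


pI = (pKa1 + pKa2) / 2
pI = (2.84 + 8.14) / 2
pI = 5.49

5.49


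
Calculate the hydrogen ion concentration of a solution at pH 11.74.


[H+] = 10^(-pH)
[H+] = 10^(-11.74)
[H+] = 1.820e-12 M

1.820e-12 M


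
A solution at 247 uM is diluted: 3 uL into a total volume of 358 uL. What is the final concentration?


C2 = C1 * V1 / V2
C2 = 247 * 3 / 358
C2 = 2.0698 uM

2.0698 uM


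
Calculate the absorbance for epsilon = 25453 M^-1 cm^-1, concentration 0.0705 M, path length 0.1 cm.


A = epsilon * c * l
A = 25453 * 0.0705 * 0.1
A = 179.4436

179.4436


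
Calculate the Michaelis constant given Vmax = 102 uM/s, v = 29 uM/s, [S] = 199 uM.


Km = [S] * (Vmax - v) / v
Km = 199 * (102 - 29) / 29
Km = 500.931 uM

500.931 uM


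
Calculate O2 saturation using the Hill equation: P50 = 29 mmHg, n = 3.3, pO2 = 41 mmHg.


Y = pO2^n / (P50^n + pO2^n)
Y = 41^3.3 / (29^3.3 + 41^3.3)
Y = 75.82%

75.82%


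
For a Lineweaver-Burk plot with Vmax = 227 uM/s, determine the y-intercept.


y-intercept = 1/Vmax
= 1/227
= 0.0044 s/uM

0.0044 s/uM


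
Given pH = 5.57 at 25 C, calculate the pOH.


pOH = 14 - pH
pOH = 14 - 5.57
pOH = 8.43

8.43


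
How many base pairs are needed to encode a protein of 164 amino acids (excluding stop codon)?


Each amino acid = 1 codon = 3 bp
bp = 164 * 3 = 492 bp

492 bp


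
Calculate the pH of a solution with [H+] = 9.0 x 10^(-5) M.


pH = -log10([H+])
pH = -log10(9.0 x 10^(-5))
pH = 4.0458

4.0458


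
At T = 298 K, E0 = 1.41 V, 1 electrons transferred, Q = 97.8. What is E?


E = E0 - (RT/nF) * ln(Q)
E = 1.41 - (8.314 * 298 / (1 * 96485)) * ln(97.8)
E = 1.2923 V

1.2923 V


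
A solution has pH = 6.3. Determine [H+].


[H+] = 10^(-pH)
[H+] = 10^(-6.3)
[H+] = 5.012e-07 M

5.012e-07 M


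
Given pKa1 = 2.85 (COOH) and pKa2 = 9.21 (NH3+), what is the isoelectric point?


pI = (pKa1 + pKa2) / 2
pI = (2.85 + 9.21) / 2
pI = 6.03

6.03


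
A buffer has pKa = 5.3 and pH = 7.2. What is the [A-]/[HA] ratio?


[A-]/[HA] = 10^(pH - pKa)
= 10^(7.2 - 5.3)
= 79.4328

79.4328


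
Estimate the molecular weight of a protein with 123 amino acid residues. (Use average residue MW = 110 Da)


MW = n_residues * 110 Da
MW = 123 * 110
MW = 13530 Da

13530 Da


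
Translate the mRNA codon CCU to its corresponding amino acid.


Standard genetic code lookup.
Codon CCU -> Pro

Pro


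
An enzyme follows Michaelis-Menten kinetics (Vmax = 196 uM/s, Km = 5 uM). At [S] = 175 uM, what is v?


v = Vmax * [S] / (Km + [S])
v = 196 * 175 / (5 + 175)
v = 190.5556 uM/s

190.5556 uM/s


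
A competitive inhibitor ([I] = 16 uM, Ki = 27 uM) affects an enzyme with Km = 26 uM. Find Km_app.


Km_app = Km * (1 + [I]/Ki)
Km_app = 26 * (1 + 16/27)
Km_app = 41.4074 uM

41.4074 uM


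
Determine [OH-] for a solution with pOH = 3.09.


[OH-] = 10^(-pOH)
[OH-] = 10^(-3.09)
[OH-] = 8.128e-04 M

8.128e-04 M


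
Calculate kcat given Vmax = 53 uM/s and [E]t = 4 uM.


kcat = Vmax / [E]t
kcat = 53 / 4
kcat = 13.25 s^-1

13.25 s^-1


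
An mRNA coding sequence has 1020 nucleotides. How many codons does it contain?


codons = nucleotides / 3
codons = 1020 / 3 = 340

340


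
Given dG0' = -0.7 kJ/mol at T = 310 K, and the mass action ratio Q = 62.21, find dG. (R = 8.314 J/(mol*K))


dG = dG0' + RT * ln(Q) / 1000
dG = -0.7 + 8.314 * 310 * ln(62.21) / 1000
dG = 9.9457 kJ/mol

9.9457 kJ/mol


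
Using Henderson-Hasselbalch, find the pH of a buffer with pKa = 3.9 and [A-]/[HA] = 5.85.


pH = pKa + log10([A-]/[HA])
pH = 3.9 + log10(5.85)
pH = 4.6672

4.6672


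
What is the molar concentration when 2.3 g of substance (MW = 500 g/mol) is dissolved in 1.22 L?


C = (mass / MW) / volume
C = (2.3 / 500) / 1.22
C = 0.0038 M

0.0038 M


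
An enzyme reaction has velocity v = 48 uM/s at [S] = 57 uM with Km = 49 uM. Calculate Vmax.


Vmax = v * (Km + [S]) / [S]
Vmax = 48 * (49 + 57) / 57
Vmax = 89.2632 uM/s

89.2632 uM/s


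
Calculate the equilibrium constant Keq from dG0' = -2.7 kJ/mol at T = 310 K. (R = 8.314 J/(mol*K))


Keq = exp(-dG0 * 1000 / (R * T))
Keq = exp(-(-2.7) * 1000 / (8.314 * 310))
Keq = 2.8508

2.8508


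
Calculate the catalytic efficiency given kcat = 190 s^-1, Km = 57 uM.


Catalytic efficiency = kcat / Km
= 190 / 57
= 3.3333 uM^-1*s^-1

3.3333 uM^-1*s^-1


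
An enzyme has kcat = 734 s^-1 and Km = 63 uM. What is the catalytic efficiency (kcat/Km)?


Catalytic efficiency = kcat / Km
= 734 / 63
= 11.6508 uM^-1*s^-1

11.6508 uM^-1*s^-1


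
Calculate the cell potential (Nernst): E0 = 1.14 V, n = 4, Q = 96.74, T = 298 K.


E = E0 - (RT/nF) * ln(Q)
E = 1.14 - (8.314 * 298 / (4 * 96485)) * ln(96.74)
E = 1.1106 V

1.1106 V


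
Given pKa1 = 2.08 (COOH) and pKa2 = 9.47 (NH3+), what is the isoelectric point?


pI = (pKa1 + pKa2) / 2
pI = (2.08 + 9.47) / 2
pI = 5.775

5.775


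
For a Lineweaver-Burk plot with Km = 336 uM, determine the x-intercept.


x-intercept = -1/Km
= -1/336
= -0.003 1/uM

-0.003 1/uM


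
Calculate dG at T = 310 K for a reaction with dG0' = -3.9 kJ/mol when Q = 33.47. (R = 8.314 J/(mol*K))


dG = dG0' + RT * ln(Q) / 1000
dG = -3.9 + 8.314 * 310 * ln(33.47) / 1000
dG = 5.1481 kJ/mol

5.1481 kJ/mol


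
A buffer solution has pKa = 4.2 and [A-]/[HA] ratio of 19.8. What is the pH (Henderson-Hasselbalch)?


pH = pKa + log10([A-]/[HA])
pH = 4.2 + log10(19.8)
pH = 5.4967

5.4967


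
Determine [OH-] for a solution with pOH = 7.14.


[OH-] = 10^(-pOH)
[OH-] = 10^(-7.14)
[OH-] = 7.244e-08 M

7.244e-08 M


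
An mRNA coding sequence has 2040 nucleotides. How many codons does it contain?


codons = nucleotides / 3
codons = 2040 / 3 = 680

680


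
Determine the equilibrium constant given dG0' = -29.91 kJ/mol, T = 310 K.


Keq = exp(-dG0 * 1000 / (R * T))
Keq = exp(-(-29.91) * 1000 / (8.314 * 310))
Keq = 109643.3482

109643.3482


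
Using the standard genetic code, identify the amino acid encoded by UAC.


Standard genetic code lookup.
Codon UAC -> Tyr

Tyr


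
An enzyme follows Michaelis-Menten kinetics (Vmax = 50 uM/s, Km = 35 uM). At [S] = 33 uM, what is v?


v = Vmax * [S] / (Km + [S])
v = 50 * 33 / (35 + 33)
v = 24.2647 uM/s

24.2647 uM/s


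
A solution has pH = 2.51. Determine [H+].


[H+] = 10^(-pH)
[H+] = 10^(-2.51)
[H+] = 0.0031 M

0.0031 M


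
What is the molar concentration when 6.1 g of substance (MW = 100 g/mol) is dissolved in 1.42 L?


C = (mass / MW) / volume
C = (6.1 / 100) / 1.42
C = 0.043 M

0.043 M


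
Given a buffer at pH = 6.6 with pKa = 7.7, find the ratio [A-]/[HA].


[A-]/[HA] = 10^(pH - pKa)
= 10^(6.6 - 7.7)
= 0.0794

0.0794


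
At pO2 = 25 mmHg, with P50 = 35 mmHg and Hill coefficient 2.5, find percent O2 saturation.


Y = pO2^n / (P50^n + pO2^n)
Y = 25^2.5 / (35^2.5 + 25^2.5)
Y = 30.13%

30.13%


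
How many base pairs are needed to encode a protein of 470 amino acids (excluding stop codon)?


Each amino acid = 1 codon = 3 bp
bp = 470 * 3 = 1410 bp

1410 bp


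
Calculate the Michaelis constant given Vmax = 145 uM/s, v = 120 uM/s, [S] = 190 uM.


Km = [S] * (Vmax - v) / v
Km = 190 * (145 - 120) / 120
Km = 39.5833 uM

39.5833 uM


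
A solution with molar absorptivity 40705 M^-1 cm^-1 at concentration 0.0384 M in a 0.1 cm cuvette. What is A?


A = epsilon * c * l
A = 40705 * 0.0384 * 0.1
A = 156.3072

156.3072


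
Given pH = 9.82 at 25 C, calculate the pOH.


pOH = 14 - pH
pOH = 14 - 9.82
pOH = 4.18

4.18


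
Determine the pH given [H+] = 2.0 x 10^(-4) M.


pH = -log10([H+])
pH = -log10(2.0 x 10^(-4))
pH = 3.699

3.699


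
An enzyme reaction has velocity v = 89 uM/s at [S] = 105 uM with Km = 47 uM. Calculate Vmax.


Vmax = v * (Km + [S]) / [S]
Vmax = 89 * (47 + 105) / 105
Vmax = 128.8381 uM/s

128.8381 uM/s


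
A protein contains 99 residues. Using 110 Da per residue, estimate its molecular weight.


MW = n_residues * 110 Da
MW = 99 * 110
MW = 10890 Da

10890 Da


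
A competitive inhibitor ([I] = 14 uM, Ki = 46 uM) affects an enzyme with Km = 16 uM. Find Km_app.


Km_app = Km * (1 + [I]/Ki)
Km_app = 16 * (1 + 14/46)
Km_app = 20.8696 uM

20.8696 uM


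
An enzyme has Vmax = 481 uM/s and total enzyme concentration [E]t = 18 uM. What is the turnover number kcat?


kcat = Vmax / [E]t
kcat = 481 / 18
kcat = 26.7222 s^-1

26.7222 s^-1


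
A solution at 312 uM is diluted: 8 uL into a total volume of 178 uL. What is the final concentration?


C2 = C1 * V1 / V2
C2 = 312 * 8 / 178
C2 = 14.0225 uM

14.0225 uM


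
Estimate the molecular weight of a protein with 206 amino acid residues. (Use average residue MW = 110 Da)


MW = n_residues * 110 Da
MW = 206 * 110
MW = 22660 Da

22660 Da


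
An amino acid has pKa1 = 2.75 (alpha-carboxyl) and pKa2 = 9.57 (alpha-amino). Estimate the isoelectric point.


pI = (pKa1 + pKa2) / 2
pI = (2.75 + 9.57) / 2
pI = 6.16

6.16


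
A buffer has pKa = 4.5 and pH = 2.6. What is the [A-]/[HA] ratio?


[A-]/[HA] = 10^(pH - pKa)
= 10^(2.6 - 4.5)
= 0.0126

0.0126


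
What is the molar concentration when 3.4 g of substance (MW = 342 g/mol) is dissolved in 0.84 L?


C = (mass / MW) / volume
C = (3.4 / 342) / 0.84
C = 0.0118 M

0.0118 M


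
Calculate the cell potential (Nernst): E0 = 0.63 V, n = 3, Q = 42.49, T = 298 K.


E = E0 - (RT/nF) * ln(Q)
E = 0.63 - (8.314 * 298 / (3 * 96485)) * ln(42.49)
E = 0.5979 V

0.5979 V


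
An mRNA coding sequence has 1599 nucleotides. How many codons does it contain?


codons = nucleotides / 3
codons = 1599 / 3 = 533

533


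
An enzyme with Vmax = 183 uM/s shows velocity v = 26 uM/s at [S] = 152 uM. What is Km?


Km = [S] * (Vmax - v) / v
Km = 152 * (183 - 26) / 26
Km = 917.8462 uM

917.8462 uM


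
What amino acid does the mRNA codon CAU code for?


Standard genetic code lookup.
Codon CAU -> His

His


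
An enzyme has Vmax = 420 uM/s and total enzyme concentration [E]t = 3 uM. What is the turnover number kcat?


kcat = Vmax / [E]t
kcat = 420 / 3
kcat = 140.0 s^-1

140.0 s^-1


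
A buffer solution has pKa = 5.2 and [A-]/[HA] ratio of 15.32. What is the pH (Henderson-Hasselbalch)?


pH = pKa + log10([A-]/[HA])
pH = 5.2 + log10(15.32)
pH = 6.3853

6.3853


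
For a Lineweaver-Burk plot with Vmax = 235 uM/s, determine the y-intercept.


y-intercept = 1/Vmax
= 1/235
= 0.0043 s/uM

0.0043 s/uM


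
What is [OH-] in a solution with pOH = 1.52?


[OH-] = 10^(-pOH)
[OH-] = 10^(-1.52)
[OH-] = 0.0302 M

0.0302 M


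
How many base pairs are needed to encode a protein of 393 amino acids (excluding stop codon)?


Each amino acid = 1 codon = 3 bp
bp = 393 * 3 = 1179 bp

1179 bp


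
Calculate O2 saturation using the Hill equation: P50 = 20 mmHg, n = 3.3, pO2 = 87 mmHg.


Y = pO2^n / (P50^n + pO2^n)
Y = 87^3.3 / (20^3.3 + 87^3.3)
Y = 99.22%

99.22%


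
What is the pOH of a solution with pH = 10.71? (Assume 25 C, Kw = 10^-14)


pOH = 14 - pH
pOH = 14 - 10.71
pOH = 3.29

3.29


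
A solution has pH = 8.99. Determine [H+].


[H+] = 10^(-pH)
[H+] = 10^(-8.99)
[H+] = 1.023e-09 M

1.023e-09 M
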